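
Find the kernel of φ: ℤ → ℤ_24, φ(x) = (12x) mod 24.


Kernel = preimage of identity
ker(φ) = {x ∈ ℤ : 12x ≡ 0 (mod 24)}. gcd(12,24) = 12, so 12x ≡ 0 (mod 24) ⟺ x ≡ 0 (mod 24/12 = 2). Hence ker(φ) = 2ℤ

ker(φ) = 2ℤ


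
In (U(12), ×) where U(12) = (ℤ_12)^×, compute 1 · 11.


Operation: multiplication mod 12
1 · 11 = (a × b) mod 12 with a = 1, b = 11

1 · 11 = 11


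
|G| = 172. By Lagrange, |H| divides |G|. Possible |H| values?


Lagrange's theorem: |H| divides |G|
|G| = 172
Divisors of 172: 1, 2, 4, 43, 86, 172

Possible subgroup orders: {1, 2, 4, 43, 86, 172}


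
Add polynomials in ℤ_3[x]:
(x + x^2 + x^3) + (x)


Add coefficients mod 3:
x^0: 0 + 0 = 0 (mod 3)
x^1: 1 + 1 = 2 (mod 3)
x^2: 1 + 0 = 1 (mod 3)
x^3: 1 + 0 = 1 (mod 3)
Result: 2x + x^2 + x^3

f + g = 2x + x^2 + x^3


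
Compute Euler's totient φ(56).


Factor n: 56 = 2^3 × 7
φ(n) = n · ∏(1 - 1/p) over distinct primes p | n
φ(56) = 56 · (1 - 1/2) · (1 - 1/7) = 24

φ(56) = 24


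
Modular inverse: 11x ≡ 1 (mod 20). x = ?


Use the extended Euclidean algorithm to write 1 = 11·s + 20·t; then s mod 20 is the inverse.
Euclidean algorithm:
  11 = 0·20 + 11
  20 = 1·11 + 9
  11 = 1·9 + 2
  9 = 4·2 + 1
  2 = 2·1 + 0
gcd(11,20) = 1
Back-substitution gives: 11·(-9) + 20·(5) = 1
So 11⁻¹ ≡ -9 ≡ 11 (mod 20)
Check: 11 × 11 = 121 ≡ 1 (mod 20) ✓

11⁻¹ ≡ 11 (mod 20)


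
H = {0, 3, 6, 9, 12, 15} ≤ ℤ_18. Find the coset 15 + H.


15 + H = {15 + h (mod 18) : h ∈ H}
15+0=15, 15+3=0, 15+6=3, 15+9=6, 15+12=9, 15+15=12
15 + H = {0, 3, 6, 9, 12, 15} = 0 + H

15 + H = {0, 3, 6, 9, 12, 15}


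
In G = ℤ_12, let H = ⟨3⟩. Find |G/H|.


|⟨3⟩| = n / gcd(3, 12) = 12 / 3 = 4
H is normal (ℤ_12 is abelian).
|G/H| = |G| / |H| = 12 / 4 = 3

|G/H| = 3


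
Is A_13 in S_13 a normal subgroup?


H = A_13 in S_13
A_13 has index 2 in S_13, and every subgroup of index 2 is normal

Yes, normal subgroup


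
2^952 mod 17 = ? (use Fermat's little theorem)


Fermat's little theorem: if p is prime and gcd(a,p)=1, then a^(p-1) ≡ 1 (mod p)
p = 17 is prime, gcd(2,17) = 1
Reduce exponent: 952 mod 16 = 8
So 2^952 ≡ 2^8 (mod 17)
2^8 mod 17 = 1

2^952 ≡ 1 (mod 17)


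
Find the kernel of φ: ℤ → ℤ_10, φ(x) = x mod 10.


Kernel = preimage of identity
ker(φ) = {x ∈ ℤ : x ≡ 0 (mod 10)} = 10ℤ = {0, ±10, ±20, ...}

ker(φ) = 10ℤ


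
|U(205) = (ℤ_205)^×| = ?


U(n) is the group of units mod n; |U(n)| = φ(n)
|U(205)| = φ(205) = 160

|U(205) = (ℤ_205)^×| = 160


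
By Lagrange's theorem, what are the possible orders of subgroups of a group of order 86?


Lagrange's theorem: |H| divides |G|
|G| = 86
Divisors of 86: 1, 2, 43, 86

Possible subgroup orders: {1, 2, 43, 86}


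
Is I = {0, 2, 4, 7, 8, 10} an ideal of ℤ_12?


Check ideal conditions for I = {0, 2, 4, 7, 8, 10} in ℤ_12:
(1) I is an additive subgroup? No
(2) For r ∈ ℤ_12 and a ∈ I: r·a ∈ I? No  [counterexample: r=3, a=2, r·a mod 12 = 6 ∉ I]

No, I is not an ideal of ℤ_12


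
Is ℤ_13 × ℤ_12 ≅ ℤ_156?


Comparing ℤ_13 × ℤ_12 and ℤ_156:
gcd(13,12) = 1, so ℤ_13 × ℤ_12 ≅ ℤ_156 (CRT)

Yes, ℤ_13 × ℤ_12 ≅ ℤ_156


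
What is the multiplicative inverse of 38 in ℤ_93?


Use the extended Euclidean algorithm to write 1 = 38·s + 93·t; then s mod 93 is the inverse.
Euclidean algorithm:
  38 = 0·93 + 38
  93 = 2·38 + 17
  38 = 2·17 + 4
  17 = 4·4 + 1
  4 = 4·1 + 0
gcd(38,93) = 1
Back-substitution gives: 38·(-22) + 93·(9) = 1
So 38⁻¹ ≡ -22 ≡ 71 (mod 93)
Check: 38 × 71 = 2698 ≡ 1 (mod 93) ✓

38⁻¹ ≡ 71 (mod 93)


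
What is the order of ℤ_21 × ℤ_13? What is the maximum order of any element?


|ℤ_21 × ℤ_13| = 21 × 13 = 273
Max element order = lcm(21,13) = 273
Cyclic? Yes (gcd=1)

|ℤ_21×ℤ_13| = 273, max element order = 273


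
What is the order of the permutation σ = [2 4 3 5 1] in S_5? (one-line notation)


Cycle decomposition: (1 2 4 5)
Cycle lengths: 4
Order = lcm(4) = 4

ord(σ) = 4


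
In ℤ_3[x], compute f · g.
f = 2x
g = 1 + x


Expand and collect like terms; reduce coefficients mod 3:
x^0: 0·1 = 0 ≡ 0 (mod 3)
x^1: 0·1 + 2·1 = 2 ≡ 2 (mod 3)
x^2: 2·1 = 2 ≡ 2 (mod 3)
Result: 2x + 2x^2

f · g = 2x + 2x^2


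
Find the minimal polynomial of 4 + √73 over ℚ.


Let α = 4 + √73. Then α - 4 = √73, so (α - 4)² = 73, giving α² - 8α - 57 = 0. Degree 2 and α ∉ ℚ, so this is the minimal polynomial.

Minimal polynomial: x² - 8x - 57


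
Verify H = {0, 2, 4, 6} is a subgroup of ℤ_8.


Subgroup test for H = {0, 2, 4, 6} in (ℤ_8, +):
(1) 0 ∈ H? Yes
(2) Closure: for all a,b ∈ H, (a+b) mod 8 ∈ H? Yes
(3) Inverses: for all a ∈ H, -a mod 8 ∈ H? Yes

Yes, H is a subgroup of ℤ_8


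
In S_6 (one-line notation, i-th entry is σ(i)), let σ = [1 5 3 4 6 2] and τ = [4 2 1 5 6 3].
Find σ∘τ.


σ∘τ: apply τ first, then σ
1 →τ 4 →σ 4
2 →τ 2 →σ 5
3 →τ 1 →σ 1
4 →τ 5 →σ 6
5 →τ 6 →σ 2
6 →τ 3 →σ 3

σ∘τ = [4 5 1 6 2 3]


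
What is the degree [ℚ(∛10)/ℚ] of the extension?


∛10 has minimal polynomial x³ - 10 (irreducible over ℚ since 10 is not a perfect cube)

[ℚ(∛10)/ℚ] = 3


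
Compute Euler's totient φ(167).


Factor n: 167 = 167
φ(n) = n · ∏(1 - 1/p) over distinct primes p | n
φ(167) = 167 · (1 - 1/167) = 166

φ(167) = 166


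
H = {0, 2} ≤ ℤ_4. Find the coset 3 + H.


3 + H = {3 + h (mod 4) : h ∈ H}
3+0=3, 3+2=1
3 + H = {1, 3} = 1 + H

3 + H = {1, 3}


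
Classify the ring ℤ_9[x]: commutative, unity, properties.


ℤ_9 has zero divisors (3·3 ≡ 0), and these lift to constant zero divisors in ℤ_9[x]; so not an integral domain
Commutative: Yes
Integral domain: No
Has unity: Yes

ℤ_9[x]: Commutative=Yes, Unity=Yes


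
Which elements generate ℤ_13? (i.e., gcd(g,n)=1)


g generates ℤ_n iff gcd(g,n) = 1
Checking each g ∈ {1,...,12}:
gcd(1,13) = 1
gcd(2,13) = 1
gcd(3,13) = 1
gcd(4,13) = 1
gcd(5,13) = 1
gcd(6,13) = 1
gcd(7,13) = 1
gcd(8,13) = 1
gcd(9,13) = 1
gcd(10,13) = 1
gcd(11,13) = 1
gcd(12,13) = 1
Generators: {1, 2, 3, 4, 5, 6, 7, 8, 9, 10, 11, 12}
Number of generators = φ(13) = 12

Generators of ℤ_13 = {1, 2, 3, 4, 5, 6, 7, 8, 9, 10, 11, 12}


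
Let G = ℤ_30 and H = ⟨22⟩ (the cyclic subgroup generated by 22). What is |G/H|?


|⟨22⟩| = n / gcd(22, 30) = 30 / 2 = 15
H is normal (ℤ_30 is abelian).
|G/H| = |G| / |H| = 30 / 15 = 2

|G/H| = 2


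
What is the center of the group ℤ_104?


Z(G) = {g ∈ G | gx = xg for all x ∈ G}
ℤ_104 is abelian, so Z(G) = G

Z(ℤ_104) = ℤ_104


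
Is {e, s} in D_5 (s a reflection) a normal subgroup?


H = {e, s} in D_5 (s a reflection)
r·s·r⁻¹ = sr⁻² ≠ s for n ≥ 3, so {e, s} is not closed under conjugation

No, not a normal subgroup


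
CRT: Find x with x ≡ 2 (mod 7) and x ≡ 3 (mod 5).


m₁ = 7, m₂ = 5, gcd = 1, so CRT applies. M = m₁·m₂ = 35
Let M₁ = M/m₁ = 5, M₂ = M/m₂ = 7
Find y₁ ≡ M₁⁻¹ (mod m₁): 5⁻¹ ≡ 3 (mod 7)
Find y₂ ≡ M₂⁻¹ (mod m₂): 7⁻¹ ≡ 3 (mod 5)
x = a₁·M₁·y₁ + a₂·M₂·y₂ = 2·5·3 + 3·7·3 = 93
Reduce mod 35: x ≡ 23
Check: 23 mod 7 = 2 ✓, 23 mod 5 = 3 ✓

x ≡ 23 (mod 35)


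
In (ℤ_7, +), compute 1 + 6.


Operation: addition mod 7
1 + 6 = (a + b) mod 7 with a = 1, b = 6

1 + 6 = 0


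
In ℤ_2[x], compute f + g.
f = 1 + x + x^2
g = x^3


Add coefficients mod 2:
x^0: 1 + 0 = 1 (mod 2)
x^1: 1 + 0 = 1 (mod 2)
x^2: 1 + 0 = 1 (mod 2)
x^3: 0 + 1 = 1 (mod 2)
Result: 1 + x + x^2 + x^3

f + g = 1 + x + x^2 + x^3


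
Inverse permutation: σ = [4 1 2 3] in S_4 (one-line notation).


To find σ⁻¹, swap domain and range:
σ(1) = 4 → σ⁻¹(4) = 1
σ(2) = 1 → σ⁻¹(1) = 2
σ(3) = 2 → σ⁻¹(2) = 3
σ(4) = 3 → σ⁻¹(3) = 4

σ⁻¹ = [2 3 4 1]


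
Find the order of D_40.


|D_n| = 2n (n rotations and n reflections)
|D_40| = 2×40 = 80

|D_40| = 80


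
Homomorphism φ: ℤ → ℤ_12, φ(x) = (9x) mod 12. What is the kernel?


Kernel = preimage of identity
ker(φ) = {x ∈ ℤ : 9x ≡ 0 (mod 12)}. gcd(9,12) = 3, so 9x ≡ 0 (mod 12) ⟺ x ≡ 0 (mod 12/3 = 4). Hence ker(φ) = 4ℤ

ker(φ) = 4ℤ


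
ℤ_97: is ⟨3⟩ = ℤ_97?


g generates ℤ_n iff gcd(g, n) = 1
gcd(3, 97) = 1
Since gcd = 1, 3 is a generator.

Yes, 3 generates ℤ_97


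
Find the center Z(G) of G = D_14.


Z(G) = {g ∈ G | gx = xg for all x ∈ G}
For even n, Z(D_n) = {e, r^(n/2)}: the 180° rotation r^7 commutes with every reflection and rotation

Z(D_14) = {e, r^7}


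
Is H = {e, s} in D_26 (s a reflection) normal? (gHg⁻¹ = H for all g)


H = {e, s} in D_26 (s a reflection)
r·s·r⁻¹ = sr⁻² ≠ s for n ≥ 3, so {e, s} is not closed under conjugation

No, not a normal subgroup


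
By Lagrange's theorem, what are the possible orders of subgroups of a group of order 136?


Lagrange's theorem: |H| divides |G|
|G| = 136
Divisors of 136: 1, 2, 4, 8, 17, 34, 68, 136

Possible subgroup orders: {1, 2, 4, 8, 17, 34, 68, 136}


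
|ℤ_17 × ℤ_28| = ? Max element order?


|ℤ_17 × ℤ_28| = 17 × 28 = 476
Max element order = lcm(17,28) = 476
Cyclic? Yes (gcd=1)

|ℤ_17×ℤ_28| = 476, max element order = 476


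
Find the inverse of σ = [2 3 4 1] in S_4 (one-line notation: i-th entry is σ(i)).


To find σ⁻¹, swap domain and range:
σ(1) = 2 → σ⁻¹(2) = 1
σ(2) = 3 → σ⁻¹(3) = 2
σ(3) = 4 → σ⁻¹(4) = 3
σ(4) = 1 → σ⁻¹(1) = 4

σ⁻¹ = [4 1 2 3]


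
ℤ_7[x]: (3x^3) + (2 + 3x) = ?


Add coefficients mod 7:
x^0: 0 + 2 = 2 (mod 7)
x^1: 0 + 3 = 3 (mod 7)
x^2: 0 + 0 = 0 (mod 7)
x^3: 3 + 0 = 3 (mod 7)
Result: 2 + 3x + 3x^3

f + g = 2 + 3x + 3x^3


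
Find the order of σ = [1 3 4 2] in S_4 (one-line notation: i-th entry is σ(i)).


Cycle decomposition: (2 3 4)
Cycle lengths: 3
Order = lcm(3) = 3

ord(σ) = 3


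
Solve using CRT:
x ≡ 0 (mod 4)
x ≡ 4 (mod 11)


m₁ = 4, m₂ = 11, gcd = 1, so CRT applies. M = m₁·m₂ = 44
Let M₁ = M/m₁ = 11, M₂ = M/m₂ = 4
Find y₁ ≡ M₁⁻¹ (mod m₁): 11⁻¹ ≡ 3 (mod 4)
Find y₂ ≡ M₂⁻¹ (mod m₂): 4⁻¹ ≡ 3 (mod 11)
x = a₁·M₁·y₁ + a₂·M₂·y₂ = 0·11·3 + 4·4·3 = 48
Reduce mod 44: x ≡ 4
Check: 4 mod 4 = 0 ✓, 4 mod 11 = 4 ✓

x ≡ 4 (mod 44)


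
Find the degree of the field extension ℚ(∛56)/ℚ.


∛56 has minimal polynomial x³ - 56 (irreducible over ℚ since 56 is not a perfect cube)

[ℚ(∛56)/ℚ] = 3


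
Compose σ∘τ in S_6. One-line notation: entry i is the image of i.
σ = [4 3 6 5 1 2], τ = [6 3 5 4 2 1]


σ∘τ: apply τ first, then σ
1 →τ 6 →σ 2
2 →τ 3 →σ 6
3 →τ 5 →σ 1
4 →τ 4 →σ 5
5 →τ 2 →σ 3
6 →τ 1 →σ 4

σ∘τ = [2 6 1 5 3 4]


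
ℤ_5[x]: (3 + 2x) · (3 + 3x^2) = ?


Expand and collect like terms; reduce coefficients mod 5:
x^0: 3·3 = 9 ≡ 4 (mod 5)
x^1: 3·0 + 2·3 = 6 ≡ 1 (mod 5)
x^2: 3·3 + 2·0 = 9 ≡ 4 (mod 5)
x^3: 2·3 = 6 ≡ 1 (mod 5)
Result: 4 + x + 4x^2 + x^3

f · g = 4 + x + 4x^2 + x^3


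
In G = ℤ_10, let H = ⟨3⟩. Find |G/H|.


|⟨3⟩| = n / gcd(3, 10) = 10 / 1 = 10
H is normal (ℤ_10 is abelian).
|G/H| = |G| / |H| = 10 / 10 = 1

|G/H| = 1


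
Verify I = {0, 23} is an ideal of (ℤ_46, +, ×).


Check ideal conditions for I = {0, 23} in ℤ_46:
(1) I is an additive subgroup? Yes
(2) For r ∈ ℤ_46 and a ∈ I: r·a ∈ I? Yes

Yes, I is an ideal of ℤ_46


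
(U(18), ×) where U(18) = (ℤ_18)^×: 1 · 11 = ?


Operation: multiplication mod 18
1 · 11 = (a × b) mod 18 with a = 1, b = 11

1 · 11 = 11


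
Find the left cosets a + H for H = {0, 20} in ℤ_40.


H = {0, 20}, |H| = 2
Number of cosets = |G|/|H| = 40/2 = 20
0 + H = {0, 20}
1 + H = {1, 21}
2 + H = {2, 22}
3 + H = {3, 23}
4 + H = {4, 24}
5 + H = {5, 25}
6 + H = {6, 26}
7 + H = {7, 27}
8 + H = {8, 28}
9 + H = {9, 29}
10 + H = {10, 30}
11 + H = {11, 31}
12 + H = {12, 32}
13 + H = {13, 33}
14 + H = {14, 34}
15 + H = {15, 35}
16 + H = {16, 36}
17 + H = {17, 37}
18 + H = {18, 38}
19 + H = {19, 39}

Cosets: 0+H={0,20}; 1+H={1,21}; 2+H={2,22}; 3+H={3,23}; 4+H={4,24}; 5+H={5,25}; 6+H={6,26}; 7+H={7,27}; 8+H={8,28}; 9+H={9,29}; 10+H={10,30}; 11+H={11,31}; 12+H={12,32}; 13+H={13,33}; 14+H={14,34}; 15+H={15,35}; 16+H={16,36}; 17+H={17,37}; 18+H={18,38}; 19+H={19,39}


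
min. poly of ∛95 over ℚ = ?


∛95 satisfies x³ - 95 = 0, irreducible over ℚ (no rational root; 95 is not a perfect cube)

Minimal polynomial: x³ - 95


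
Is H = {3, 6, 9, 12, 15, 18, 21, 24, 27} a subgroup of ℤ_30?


Subgroup test for H = {3, 6, 9, 12, 15, 18, 21, 24, 27} in (ℤ_30, +):
(1) 0 ∈ H? No
(2) Closure: for all a,b ∈ H, (a+b) mod 30 ∈ H? No  [counterexample: 3 + 27 = 0 ∉ H]
(3) Inverses: for all a ∈ H, -a mod 30 ∈ H? Yes

No, H is not a subgroup of ℤ_30


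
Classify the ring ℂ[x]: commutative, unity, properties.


Polynomial ring over ℂ (an integral domain) is a commutative integral domain with unity 1
Commutative: Yes
Integral domain: Yes
Has unity: Yes

ℂ[x]: Commutative=Yes, Unity=Yes


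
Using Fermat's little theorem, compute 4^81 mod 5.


Fermat's little theorem: if p is prime and gcd(a,p)=1, then a^(p-1) ≡ 1 (mod p)
p = 5 is prime, gcd(4,5) = 1
Reduce exponent: 81 mod 4 = 1
So 4^81 ≡ 4^1 (mod 5)
4^1 mod 5 = 4

4^81 ≡ 4 (mod 5)


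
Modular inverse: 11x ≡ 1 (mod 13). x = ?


Use the extended Euclidean algorithm to write 1 = 11·s + 13·t; then s mod 13 is the inverse.
Euclidean algorithm:
  11 = 0·13 + 11
  13 = 1·11 + 2
  11 = 5·2 + 1
  2 = 2·1 + 0
gcd(11,13) = 1
Back-substitution gives: 11·(6) + 13·(-5) = 1
So 11⁻¹ ≡ 6 ≡ 6 (mod 13)
Check: 11 × 6 = 66 ≡ 1 (mod 13) ✓

11⁻¹ ≡ 6 (mod 13)


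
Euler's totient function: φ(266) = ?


Factor n: 266 = 2 × 7 × 19
φ(n) = n · ∏(1 - 1/p) over distinct primes p | n
φ(266) = 266 · (1 - 1/2) · (1 - 1/7) · (1 - 1/19) = 108

φ(266) = 108


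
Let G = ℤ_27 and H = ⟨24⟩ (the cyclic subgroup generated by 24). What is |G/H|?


|⟨24⟩| = n / gcd(24, 27) = 27 / 3 = 9
H is normal (ℤ_27 is abelian).
|G/H| = |G| / |H| = 27 / 9 = 3

|G/H| = 3


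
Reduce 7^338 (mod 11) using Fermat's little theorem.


Fermat's little theorem: if p is prime and gcd(a,p)=1, then a^(p-1) ≡ 1 (mod p)
p = 11 is prime, gcd(7,11) = 1
Reduce exponent: 338 mod 10 = 8
So 7^338 ≡ 7^8 (mod 11)
7^8 mod 11 = 9

7^338 ≡ 9 (mod 11)


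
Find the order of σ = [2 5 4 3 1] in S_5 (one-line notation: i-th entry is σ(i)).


Cycle decomposition: (1 2 5) (3 4)
Cycle lengths: 3, 2
Order = lcm(3, 2) = 6

ord(σ) = 6


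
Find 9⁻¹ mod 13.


Use the extended Euclidean algorithm to write 1 = 9·s + 13·t; then s mod 13 is the inverse.
Euclidean algorithm:
  9 = 0·13 + 9
  13 = 1·9 + 4
  9 = 2·4 + 1
  4 = 4·1 + 0
gcd(9,13) = 1
Back-substitution gives: 9·(3) + 13·(-2) = 1
So 9⁻¹ ≡ 3 ≡ 3 (mod 13)
Check: 9 × 3 = 27 ≡ 1 (mod 13) ✓

9⁻¹ ≡ 3 (mod 13)


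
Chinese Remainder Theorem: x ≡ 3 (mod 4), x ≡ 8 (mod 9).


m₁ = 4, m₂ = 9, gcd = 1, so CRT applies. M = m₁·m₂ = 36
Let M₁ = M/m₁ = 9, M₂ = M/m₂ = 4
Find y₁ ≡ M₁⁻¹ (mod m₁): 9⁻¹ ≡ 1 (mod 4)
Find y₂ ≡ M₂⁻¹ (mod m₂): 4⁻¹ ≡ 7 (mod 9)
x = a₁·M₁·y₁ + a₂·M₂·y₂ = 3·9·1 + 8·4·7 = 251
Reduce mod 36: x ≡ 35
Check: 35 mod 4 = 3 ✓, 35 mod 9 = 8 ✓

x ≡ 35 (mod 36)


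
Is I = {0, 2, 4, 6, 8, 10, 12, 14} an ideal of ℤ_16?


Check ideal conditions for I = {0, 2, 4, 6, 8, 10, 12, 14} in ℤ_16:
(1) I is an additive subgroup? Yes
(2) For r ∈ ℤ_16 and a ∈ I: r·a ∈ I? Yes

Yes, I is an ideal of ℤ_16


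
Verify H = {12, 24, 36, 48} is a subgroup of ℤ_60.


Subgroup test for H = {12, 24, 36, 48} in (ℤ_60, +):
(1) 0 ∈ H? No
(2) Closure: for all a,b ∈ H, (a+b) mod 60 ∈ H? No  [counterexample: 12 + 48 = 0 ∉ H]
(3) Inverses: for all a ∈ H, -a mod 60 ∈ H? Yes

No, H is not a subgroup of ℤ_60


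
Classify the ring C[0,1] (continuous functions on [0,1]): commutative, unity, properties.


pointwise +,× is commutative with unity (constant 1); but bump functions with disjoint support multiply to 0 — zero divisors, so not an integral domain
Commutative: Yes
Integral domain: No
Has unity: Yes

C[0,1] (continuous functions on [0,1]): Commutative=Yes, Unity=Yes


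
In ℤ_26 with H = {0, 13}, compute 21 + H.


21 + H = {21 + h (mod 26) : h ∈ H}
21+0=21, 21+13=8
21 + H = {8, 21} = 8 + H

21 + H = {8, 21}


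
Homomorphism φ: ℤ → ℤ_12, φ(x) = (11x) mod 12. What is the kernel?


Kernel = preimage of identity
ker(φ) = {x ∈ ℤ : 11x ≡ 0 (mod 12)}. gcd(11,12) = 1, so 11x ≡ 0 (mod 12) ⟺ x ≡ 0 (mod 12/1 = 12). Hence ker(φ) = 12ℤ

ker(φ) = 12ℤ


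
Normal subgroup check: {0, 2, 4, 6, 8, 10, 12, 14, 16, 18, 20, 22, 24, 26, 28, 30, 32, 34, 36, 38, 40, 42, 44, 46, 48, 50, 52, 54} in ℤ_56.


H = {0, 2, 4, 6, 8, 10, 12, 14, 16, 18, 20, 22, 24, 26, 28, 30, 32, 34, 36, 38, 40, 42, 44, 46, 48, 50, 52, 54} in ℤ_56
ℤ_56 is abelian; every subgroup of an abelian group is normal

Yes, normal subgroup


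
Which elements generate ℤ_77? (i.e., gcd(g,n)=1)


g generates ℤ_n iff gcd(g,n) = 1
Prime factors of 77: 7, 11
Generators are g ∈ {1,...,76} not divisible by any of these primes.
Generators: {1, 2, 3, 4, 5, 6, 8, 9, 10, 12, 13, 15, 16, 17, 18, 19, 20, 23, 24, 25, 26, 27, 29, 30, 31, 32, 34, 36, 37, 38, 39, 40, 41, 43, 45, 46, 47, 48, 50, 51, 52, 53, 54, 57, 58, 59, 60, 61, 62, 64, 65, 67, 68, 69, 71, 72, 73, 74, 75, 76}
Number of generators = φ(77) = 60

Generators of ℤ_77 = {1, 2, 3, 4, 5, 6, 8, 9, 10, 12, 13, 15, 16, 17, 18, 19, 20, 23, 24, 25, 26, 27, 29, 30, 31, 32, 34, 36, 37, 38, 39, 40, 41, 43, 45, 46, 47, 48, 50, 51, 52, 53, 54, 57, 58, 59, 60, 61, 62, 64, 65, 67, 68, 69, 71, 72, 73, 74, 75, 76}


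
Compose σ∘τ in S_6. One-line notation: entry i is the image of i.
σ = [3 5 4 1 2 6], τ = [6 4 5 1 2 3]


σ∘τ: apply τ first, then σ
1 →τ 6 →σ 6
2 →τ 4 →σ 1
3 →τ 5 →σ 2
4 →τ 1 →σ 3
5 →τ 2 →σ 5
6 →τ 3 →σ 4

σ∘τ = [6 1 2 3 5 4]


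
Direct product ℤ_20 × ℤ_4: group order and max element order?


|ℤ_20 × ℤ_4| = 20 × 4 = 80
Max element order = lcm(20,4) = 20
Cyclic? No (gcd=4)

|ℤ_20×ℤ_4| = 80, max element order = 20


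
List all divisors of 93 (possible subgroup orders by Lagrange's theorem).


Lagrange's theorem: |H| divides |G|
|G| = 93
Divisors of 93: 1, 3, 31, 93

Possible subgroup orders: {1, 3, 31, 93}


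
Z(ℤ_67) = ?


Z(G) = {g ∈ G | gx = xg for all x ∈ G}
ℤ_67 is abelian, so Z(G) = G

Z(ℤ_67) = ℤ_67


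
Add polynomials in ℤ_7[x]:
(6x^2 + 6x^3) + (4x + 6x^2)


Add coefficients mod 7:
x^0: 0 + 0 = 0 (mod 7)
x^1: 0 + 4 = 4 (mod 7)
x^2: 6 + 6 = 5 (mod 7)
x^3: 6 + 0 = 6 (mod 7)
Result: 4x + 5x^2 + 6x^3

f + g = 4x + 5x^2 + 6x^3


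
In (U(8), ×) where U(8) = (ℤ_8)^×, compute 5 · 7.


Operation: multiplication mod 8
5 · 7 = (a × b) mod 8 with a = 5, b = 7

5 · 7 = 3


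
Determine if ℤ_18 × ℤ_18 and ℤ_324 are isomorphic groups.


Comparing ℤ_18 × ℤ_18 and ℤ_324:
gcd(18,18) = 18 ≠ 1. Max element order in ℤ_18×ℤ_18 is lcm(18,18) = 18 < 324, so it has no element of order 324

No, ℤ_18 × ℤ_18 ≇ ℤ_324


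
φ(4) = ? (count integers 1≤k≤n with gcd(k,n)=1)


φ(n) = count of k ∈ {1,...,n} with gcd(k,n)=1
Coprimes to 4: {1, 3}
Count: 2

φ(4) = 2


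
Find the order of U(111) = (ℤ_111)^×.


U(n) is the group of units mod n; |U(n)| = φ(n)
|U(111)| = φ(111) = 72

|U(111) = (ℤ_111)^×| = 72


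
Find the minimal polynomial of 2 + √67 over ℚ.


Let α = 2 + √67. Then α - 2 = √67, so (α - 2)² = 67, giving α² - 4α - 63 = 0. Degree 2 and α ∉ ℚ, so this is the minimal polynomial.

Minimal polynomial: x² - 4x - 63


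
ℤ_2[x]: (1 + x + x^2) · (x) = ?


Expand and collect like terms; reduce coefficients mod 2:
x^0: 1·0 = 0 ≡ 0 (mod 2)
x^1: 1·1 + 1·0 = 1 ≡ 1 (mod 2)
x^2: 1·1 + 1·0 = 1 ≡ 1 (mod 2)
x^3: 1·1 = 1 ≡ 1 (mod 2)
Result: x + x^2 + x^3

f · g = x + x^2 + x^3


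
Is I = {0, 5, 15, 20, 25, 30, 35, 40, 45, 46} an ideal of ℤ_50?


Check ideal conditions for I = {0, 5, 15, 20, 25, 30, 35, 40, 45, 46} in ℤ_50:
(1) I is an additive subgroup? No
(2) For r ∈ ℤ_50 and a ∈ I: r·a ∈ I? No  [counterexample: r=2, a=5, r·a mod 50 = 10 ∉ I]

No, I is not an ideal of ℤ_50


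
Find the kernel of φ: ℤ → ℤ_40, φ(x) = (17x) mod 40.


Kernel = preimage of identity
ker(φ) = {x ∈ ℤ : 17x ≡ 0 (mod 40)}. gcd(17,40) = 1, so 17x ≡ 0 (mod 40) ⟺ x ≡ 0 (mod 40/1 = 40). Hence ker(φ) = 40ℤ

ker(φ) = 40ℤ


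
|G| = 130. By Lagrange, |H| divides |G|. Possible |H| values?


Lagrange's theorem: |H| divides |G|
|G| = 130
Divisors of 130: 1, 2, 5, 10, 13, 26, 65, 130

Possible subgroup orders: {1, 2, 5, 10, 13, 26, 65, 130}


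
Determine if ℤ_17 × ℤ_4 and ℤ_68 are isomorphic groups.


Comparing ℤ_17 × ℤ_4 and ℤ_68:
gcd(17,4) = 1, so ℤ_17 × ℤ_4 ≅ ℤ_68 (CRT)

Yes, ℤ_17 × ℤ_4 ≅ ℤ_68


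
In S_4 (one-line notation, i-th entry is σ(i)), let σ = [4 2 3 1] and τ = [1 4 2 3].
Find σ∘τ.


σ∘τ: apply τ first, then σ
1 →τ 1 →σ 4
2 →τ 4 →σ 1
3 →τ 2 →σ 2
4 →τ 3 →σ 3

σ∘τ = [4 1 2 3]


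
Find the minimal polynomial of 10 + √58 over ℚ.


Let α = 10 + √58. Then α - 10 = √58, so (α - 10)² = 58, giving α² - 20α + 42 = 0. Degree 2 and α ∉ ℚ, so this is the minimal polynomial.

Minimal polynomial: x² - 20x + 42


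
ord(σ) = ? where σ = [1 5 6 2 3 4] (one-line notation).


Cycle decomposition: (2 5 3 6 4)
Cycle lengths: 5
Order = lcm(5) = 5

ord(σ) = 5


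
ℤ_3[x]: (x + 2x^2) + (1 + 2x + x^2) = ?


Add coefficients mod 3:
x^0: 0 + 1 = 1 (mod 3)
x^1: 1 + 2 = 0 (mod 3)
x^2: 2 + 1 = 0 (mod 3)
Result: 1

f + g = 1


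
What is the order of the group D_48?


|D_n| = 2n (n rotations and n reflections)
|D_48| = 2×48 = 96

|D_48| = 96


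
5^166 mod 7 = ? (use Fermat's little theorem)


Fermat's little theorem: if p is prime and gcd(a,p)=1, then a^(p-1) ≡ 1 (mod p)
p = 7 is prime, gcd(5,7) = 1
Reduce exponent: 166 mod 6 = 4
So 5^166 ≡ 5^4 (mod 7)
5^4 mod 7 = 2

5^166 ≡ 2 (mod 7)


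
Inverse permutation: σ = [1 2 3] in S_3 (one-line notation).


To find σ⁻¹, swap domain and range:
σ(1) = 1 → σ⁻¹(1) = 1
σ(2) = 2 → σ⁻¹(2) = 2
σ(3) = 3 → σ⁻¹(3) = 3

σ⁻¹ = [1 2 3]


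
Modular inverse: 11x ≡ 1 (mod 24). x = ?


Use the extended Euclidean algorithm to write 1 = 11·s + 24·t; then s mod 24 is the inverse.
Euclidean algorithm:
  11 = 0·24 + 11
  24 = 2·11 + 2
  11 = 5·2 + 1
  2 = 2·1 + 0
gcd(11,24) = 1
Back-substitution gives: 11·(11) + 24·(-5) = 1
So 11⁻¹ ≡ 11 ≡ 11 (mod 24)
Check: 11 × 11 = 121 ≡ 1 (mod 24) ✓

11⁻¹ ≡ 11 (mod 24)


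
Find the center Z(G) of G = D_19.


Z(G) = {g ∈ G | gx = xg for all x ∈ G}
For odd n, Z(D_n) = {e}: no nontrivial rotation commutes with all reflections

Z(D_19) = {e}


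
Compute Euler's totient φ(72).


Factor n: 72 = 2^3 × 3^2
φ(n) = n · ∏(1 - 1/p) over distinct primes p | n
φ(72) = 72 · (1 - 1/2) · (1 - 1/3) = 24

φ(72) = 24


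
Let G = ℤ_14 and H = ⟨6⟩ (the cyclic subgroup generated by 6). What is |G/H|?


|⟨6⟩| = n / gcd(6, 14) = 14 / 2 = 7
H is normal (ℤ_14 is abelian).
|G/H| = |G| / |H| = 14 / 7 = 2

|G/H| = 2


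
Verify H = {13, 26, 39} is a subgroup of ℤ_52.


Subgroup test for H = {13, 26, 39} in (ℤ_52, +):
(1) 0 ∈ H? No
(2) Closure: for all a,b ∈ H, (a+b) mod 52 ∈ H? No  [counterexample: 13 + 39 = 0 ∉ H]
(3) Inverses: for all a ∈ H, -a mod 52 ∈ H? Yes

No, H is not a subgroup of ℤ_52


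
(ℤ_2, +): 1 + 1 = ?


Operation: addition mod 2
1 + 1 = (a + b) mod 2 with a = 1, b = 1

1 + 1 = 0


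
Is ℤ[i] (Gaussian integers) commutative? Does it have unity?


ℤ[i] is a commutative integral domain with unity 1 (in fact a Euclidean domain)
Commutative: Yes
Integral domain: Yes
Has unity: Yes

ℤ[i] (Gaussian integers): Commutative=Yes, Unity=Yes


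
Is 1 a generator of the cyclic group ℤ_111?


g generates ℤ_n iff gcd(g, n) = 1
gcd(1, 111) = 1
Since gcd = 1, 1 is a generator.

Yes, 1 generates ℤ_111


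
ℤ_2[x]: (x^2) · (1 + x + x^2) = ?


Expand and collect like terms; reduce coefficients mod 2:
x^0: 0·1 = 0 ≡ 0 (mod 2)
x^1: 0·1 + 0·1 = 0 ≡ 0 (mod 2)
x^2: 0·1 + 0·1 + 1·1 = 1 ≡ 1 (mod 2)
x^3: 0·1 + 1·1 = 1 ≡ 1 (mod 2)
x^4: 1·1 = 1 ≡ 1 (mod 2)
Result: x^2 + x^3 + x^4

f · g = x^2 + x^3 + x^4


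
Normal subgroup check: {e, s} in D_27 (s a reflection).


H = {e, s} in D_27 (s a reflection)
r·s·r⁻¹ = sr⁻² ≠ s for n ≥ 3, so {e, s} is not closed under conjugation

No, not a normal subgroup


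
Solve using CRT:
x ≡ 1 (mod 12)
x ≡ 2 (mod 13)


m₁ = 12, m₂ = 13, gcd = 1, so CRT applies. M = m₁·m₂ = 156
Let M₁ = M/m₁ = 13, M₂ = M/m₂ = 12
Find y₁ ≡ M₁⁻¹ (mod m₁): 13⁻¹ ≡ 1 (mod 12)
Find y₂ ≡ M₂⁻¹ (mod m₂): 12⁻¹ ≡ 12 (mod 13)
x = a₁·M₁·y₁ + a₂·M₂·y₂ = 1·13·1 + 2·12·12 = 301
Reduce mod 156: x ≡ 145
Check: 145 mod 12 = 1 ✓, 145 mod 13 = 2 ✓

x ≡ 145 (mod 156)


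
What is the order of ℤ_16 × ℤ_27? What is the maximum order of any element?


|ℤ_16 × ℤ_27| = 16 × 27 = 432
Max element order = lcm(16,27) = 432
Cyclic? Yes (gcd=1)

|ℤ_16×ℤ_27| = 432, max element order = 432


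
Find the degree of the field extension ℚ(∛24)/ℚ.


∛24 has minimal polynomial x³ - 24 (irreducible over ℚ since 24 is not a perfect cube)

[ℚ(∛24)/ℚ] = 3


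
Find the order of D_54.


|D_n| = 2n (n rotations and n reflections)
|D_54| = 2×54 = 108

|D_54| = 108


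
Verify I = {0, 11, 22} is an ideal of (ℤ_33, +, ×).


Check ideal conditions for I = {0, 11, 22} in ℤ_33:
(1) I is an additive subgroup? Yes
(2) For r ∈ ℤ_33 and a ∈ I: r·a ∈ I? Yes

Yes, I is an ideal of ℤ_33


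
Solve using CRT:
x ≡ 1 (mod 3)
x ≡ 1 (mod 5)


m₁ = 3, m₂ = 5, gcd = 1, so CRT applies. M = m₁·m₂ = 15
Let M₁ = M/m₁ = 5, M₂ = M/m₂ = 3
Find y₁ ≡ M₁⁻¹ (mod m₁): 5⁻¹ ≡ 2 (mod 3)
Find y₂ ≡ M₂⁻¹ (mod m₂): 3⁻¹ ≡ 2 (mod 5)
x = a₁·M₁·y₁ + a₂·M₂·y₂ = 1·5·2 + 1·3·2 = 16
Reduce mod 15: x ≡ 1
Check: 1 mod 3 = 1 ✓, 1 mod 5 = 1 ✓

x ≡ 1 (mod 15)


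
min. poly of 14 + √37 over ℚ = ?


Let α = 14 + √37. Then α - 14 = √37, so (α - 14)² = 37, giving α² - 28α + 159 = 0. Degree 2 and α ∉ ℚ, so this is the minimal polynomial.

Minimal polynomial: x² - 28x + 159


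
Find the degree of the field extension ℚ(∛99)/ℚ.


∛99 has minimal polynomial x³ - 99 (irreducible over ℚ since 99 is not a perfect cube)

[ℚ(∛99)/ℚ] = 3


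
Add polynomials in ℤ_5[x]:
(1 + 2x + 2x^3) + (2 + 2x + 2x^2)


Add coefficients mod 5:
x^0: 1 + 2 = 3 (mod 5)
x^1: 2 + 2 = 4 (mod 5)
x^2: 0 + 2 = 2 (mod 5)
x^3: 2 + 0 = 2 (mod 5)
Result: 3 + 4x + 2x^2 + 2x^3

f + g = 3 + 4x + 2x^2 + 2x^3


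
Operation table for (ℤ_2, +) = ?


Elements: {0, 1}
Operation: addition mod 2
Entry (a, b) = (a + b) mod 2

Cayley table:
  | 0 | 1
0 | 0 | 1
1 | 1 | 0


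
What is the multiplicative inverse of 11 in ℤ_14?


Use the extended Euclidean algorithm to write 1 = 11·s + 14·t; then s mod 14 is the inverse.
Euclidean algorithm:
  11 = 0·14 + 11
  14 = 1·11 + 3
  11 = 3·3 + 2
  3 = 1·2 + 1
  2 = 2·1 + 0
gcd(11,14) = 1
Back-substitution gives: 11·(-5) + 14·(4) = 1
So 11⁻¹ ≡ -5 ≡ 9 (mod 14)
Check: 11 × 9 = 99 ≡ 1 (mod 14) ✓

11⁻¹ ≡ 9 (mod 14)


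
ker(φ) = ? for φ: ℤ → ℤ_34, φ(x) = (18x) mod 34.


Kernel = preimage of identity
ker(φ) = {x ∈ ℤ : 18x ≡ 0 (mod 34)}. gcd(18,34) = 2, so 18x ≡ 0 (mod 34) ⟺ x ≡ 0 (mod 34/2 = 17). Hence ker(φ) = 17ℤ

ker(φ) = 17ℤ


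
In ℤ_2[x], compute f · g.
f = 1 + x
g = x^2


Expand and collect like terms; reduce coefficients mod 2:
x^0: 1·0 = 0 ≡ 0 (mod 2)
x^1: 1·0 + 1·0 = 0 ≡ 0 (mod 2)
x^2: 1·1 + 1·0 = 1 ≡ 1 (mod 2)
x^3: 1·1 = 1 ≡ 1 (mod 2)
Result: x^2 + x^3

f · g = x^2 + x^3


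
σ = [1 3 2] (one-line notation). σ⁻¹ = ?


To find σ⁻¹, swap domain and range:
σ(1) = 1 → σ⁻¹(1) = 1
σ(2) = 3 → σ⁻¹(3) = 2
σ(3) = 2 → σ⁻¹(2) = 3

σ⁻¹ = [1 3 2]


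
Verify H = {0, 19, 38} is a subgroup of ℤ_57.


Subgroup test for H = {0, 19, 38} in (ℤ_57, +):
(1) 0 ∈ H? Yes
(2) Closure: for all a,b ∈ H, (a+b) mod 57 ∈ H? Yes
(3) Inverses: for all a ∈ H, -a mod 57 ∈ H? Yes

Yes, H is a subgroup of ℤ_57


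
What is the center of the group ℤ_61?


Z(G) = {g ∈ G | gx = xg for all x ∈ G}
ℤ_61 is abelian, so Z(G) = G

Z(ℤ_61) = ℤ_61


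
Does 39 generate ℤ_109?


g generates ℤ_n iff gcd(g, n) = 1
gcd(39, 109) = 1
Since gcd = 1, 39 is a generator.

Yes, 39 generates ℤ_109


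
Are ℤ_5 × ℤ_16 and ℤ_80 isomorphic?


Comparing ℤ_5 × ℤ_16 and ℤ_80:
gcd(5,16) = 1, so ℤ_5 × ℤ_16 ≅ ℤ_80 (CRT)

Yes, ℤ_5 × ℤ_16 ≅ ℤ_80


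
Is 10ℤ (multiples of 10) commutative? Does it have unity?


10ℤ is a commutative ring under +,× but has no multiplicative identity (1 ∉ 10ℤ); it has no zero divisors, but without unity it is not an integral domain
Commutative: Yes
Integral domain: No
Has unity: No

10ℤ (multiples of 10): Commutative=Yes, Unity=No


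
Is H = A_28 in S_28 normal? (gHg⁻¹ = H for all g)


H = A_28 in S_28
A_28 has index 2 in S_28, and every subgroup of index 2 is normal

Yes, normal subgroup


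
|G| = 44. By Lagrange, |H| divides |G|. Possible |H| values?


Lagrange's theorem: |H| divides |G|
|G| = 44
Divisors of 44: 1, 2, 4, 11, 22, 44

Possible subgroup orders: {1, 2, 4, 11, 22, 44}


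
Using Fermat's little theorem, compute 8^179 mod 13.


Fermat's little theorem: if p is prime and gcd(a,p)=1, then a^(p-1) ≡ 1 (mod p)
p = 13 is prime, gcd(8,13) = 1
Reduce exponent: 179 mod 12 = 11
So 8^179 ≡ 8^11 (mod 13)
8^11 mod 13 = 5

8^179 ≡ 5 (mod 13)


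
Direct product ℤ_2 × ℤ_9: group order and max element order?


|ℤ_2 × ℤ_9| = 2 × 9 = 18
Max element order = lcm(2,9) = 18
Cyclic? Yes (gcd=1)

|ℤ_2×ℤ_9| = 18, max element order = 18


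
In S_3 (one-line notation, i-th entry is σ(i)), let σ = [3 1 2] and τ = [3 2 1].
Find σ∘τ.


σ∘τ: apply τ first, then σ
1 →τ 3 →σ 2
2 →τ 2 →σ 1
3 →τ 1 →σ 3

σ∘τ = [2 1 3]


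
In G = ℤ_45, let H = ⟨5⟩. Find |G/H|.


|⟨5⟩| = n / gcd(5, 45) = 45 / 5 = 9
H is normal (ℤ_45 is abelian).
|G/H| = |G| / |H| = 45 / 9 = 5

|G/H| = 5


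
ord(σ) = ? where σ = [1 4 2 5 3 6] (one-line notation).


Cycle decomposition: (2 4 5 3)
Cycle lengths: 4
Order = lcm(4) = 4

ord(σ) = 4


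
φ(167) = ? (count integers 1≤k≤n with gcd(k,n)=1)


Factor n: 167 = 167
φ(n) = n · ∏(1 - 1/p) over distinct primes p | n
φ(167) = 167 · (1 - 1/167) = 166

φ(167) = 166


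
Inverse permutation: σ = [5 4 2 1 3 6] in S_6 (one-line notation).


To find σ⁻¹, swap domain and range:
σ(1) = 5 → σ⁻¹(5) = 1
σ(2) = 4 → σ⁻¹(4) = 2
σ(3) = 2 → σ⁻¹(2) = 3
σ(4) = 1 → σ⁻¹(1) = 4
σ(5) = 3 → σ⁻¹(3) = 5
σ(6) = 6 → σ⁻¹(6) = 6

σ⁻¹ = [4 3 5 2 1 6]


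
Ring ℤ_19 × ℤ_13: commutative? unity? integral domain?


Direct product ring; commutative with unity (1,1); but (1,0)·(0,1) = (0,0) gives zero divisors, so not an integral domain
Commutative: Yes
Integral domain: No
Has unity: Yes

ℤ_19 × ℤ_13: Commutative=Yes, Unity=Yes


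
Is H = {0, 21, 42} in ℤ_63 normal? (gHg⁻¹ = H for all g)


H = {0, 21, 42} in ℤ_63
ℤ_63 is abelian; every subgroup of an abelian group is normal

Yes, normal subgroup


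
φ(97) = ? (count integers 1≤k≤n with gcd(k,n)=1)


Factor n: 97 = 97
φ(n) = n · ∏(1 - 1/p) over distinct primes p | n
φ(97) = 97 · (1 - 1/97) = 96

φ(97) = 96


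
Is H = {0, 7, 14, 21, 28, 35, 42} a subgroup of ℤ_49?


Subgroup test for H = {0, 7, 14, 21, 28, 35, 42} in (ℤ_49, +):
(1) 0 ∈ H? Yes
(2) Closure: for all a,b ∈ H, (a+b) mod 49 ∈ H? Yes
(3) Inverses: for all a ∈ H, -a mod 49 ∈ H? Yes

Yes, H is a subgroup of ℤ_49


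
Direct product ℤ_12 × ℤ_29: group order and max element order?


|ℤ_12 × ℤ_29| = 12 × 29 = 348
Max element order = lcm(12,29) = 348
Cyclic? Yes (gcd=1)

|ℤ_12×ℤ_29| = 348, max element order = 348


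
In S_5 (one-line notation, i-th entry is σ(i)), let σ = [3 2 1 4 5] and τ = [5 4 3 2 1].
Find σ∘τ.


σ∘τ: apply τ first, then σ
1 →τ 5 →σ 5
2 →τ 4 →σ 4
3 →τ 3 →σ 1
4 →τ 2 →σ 2
5 →τ 1 →σ 3

σ∘τ = [5 4 1 2 3]


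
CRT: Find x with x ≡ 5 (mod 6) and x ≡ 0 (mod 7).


m₁ = 6, m₂ = 7, gcd = 1, so CRT applies. M = m₁·m₂ = 42
Let M₁ = M/m₁ = 7, M₂ = M/m₂ = 6
Find y₁ ≡ M₁⁻¹ (mod m₁): 7⁻¹ ≡ 1 (mod 6)
Find y₂ ≡ M₂⁻¹ (mod m₂): 6⁻¹ ≡ 6 (mod 7)
x = a₁·M₁·y₁ + a₂·M₂·y₂ = 5·7·1 + 0·6·6 = 35
Reduce mod 42: x ≡ 35
Check: 35 mod 6 = 5 ✓, 35 mod 7 = 0 ✓

x ≡ 35 (mod 42)


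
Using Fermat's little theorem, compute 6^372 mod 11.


Fermat's little theorem: if p is prime and gcd(a,p)=1, then a^(p-1) ≡ 1 (mod p)
p = 11 is prime, gcd(6,11) = 1
Reduce exponent: 372 mod 10 = 2
So 6^372 ≡ 6^2 (mod 11)
6^2 mod 11 = 3

6^372 ≡ 3 (mod 11)


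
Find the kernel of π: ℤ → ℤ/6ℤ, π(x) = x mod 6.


Kernel = preimage of identity
ker(π) = multiples of 6 = 6ℤ

ker(π) = 6ℤ


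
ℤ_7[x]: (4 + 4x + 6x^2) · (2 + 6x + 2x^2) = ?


Expand and collect like terms; reduce coefficients mod 7:
x^0: 4·2 = 8 ≡ 1 (mod 7)
x^1: 4·6 + 4·2 = 32 ≡ 4 (mod 7)
x^2: 4·2 + 4·6 + 6·2 = 44 ≡ 2 (mod 7)
x^3: 4·2 + 6·6 = 44 ≡ 2 (mod 7)
x^4: 6·2 = 12 ≡ 5 (mod 7)
Result: 1 + 4x + 2x^2 + 2x^3 + 5x^4

f · g = 1 + 4x + 2x^2 + 2x^3 + 5x^4


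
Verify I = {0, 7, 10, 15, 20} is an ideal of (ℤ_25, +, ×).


Check ideal conditions for I = {0, 7, 10, 15, 20} in ℤ_25:
(1) I is an additive subgroup? No
(2) For r ∈ ℤ_25 and a ∈ I: r·a ∈ I? No  [counterexample: r=2, a=7, r·a mod 25 = 14 ∉ I]

No, I is not an ideal of ℤ_25


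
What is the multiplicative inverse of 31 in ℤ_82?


Use the extended Euclidean algorithm to write 1 = 31·s + 82·t; then s mod 82 is the inverse.
Euclidean algorithm:
  31 = 0·82 + 31
  82 = 2·31 + 20
  31 = 1·20 + 11
  20 = 1·11 + 9
  11 = 1·9 + 2
  9 = 4·2 + 1
  2 = 2·1 + 0
gcd(31,82) = 1
Back-substitution gives: 31·(-37) + 82·(14) = 1
So 31⁻¹ ≡ -37 ≡ 45 (mod 82)
Check: 31 × 45 = 1395 ≡ 1 (mod 82) ✓

31⁻¹ ≡ 45 (mod 82)


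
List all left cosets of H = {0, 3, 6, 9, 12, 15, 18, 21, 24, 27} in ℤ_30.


H = {0, 3, 6, 9, 12, 15, 18, 21, 24, 27}, |H| = 10
Number of cosets = |G|/|H| = 30/10 = 3
0 + H = {0, 3, 6, 9, 12, 15, 18, 21, 24, 27}
1 + H = {1, 4, 7, 10, 13, 16, 19, 22, 25, 28}
2 + H = {2, 5, 8, 11, 14, 17, 20, 23, 26, 29}

Cosets: 0+H={0,3,6,9,12,15,18,21,24,27}; 1+H={1,4,7,10,13,16,19,22,25,28}; 2+H={2,5,8,11,14,17,20,23,26,29}


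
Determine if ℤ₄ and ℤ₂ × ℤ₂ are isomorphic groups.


Comparing ℤ₄ and ℤ₂ × ℤ₂:
ℤ₄ has an element of order 4; ℤ₂×ℤ₂ has exponent 2

No, ℤ₄ ≇ ℤ₂ × ℤ₂


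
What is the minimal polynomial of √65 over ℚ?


√65 satisfies x² - 65 = 0, irreducible over ℚ since 65 is squarefree

Minimal polynomial: x² - 65


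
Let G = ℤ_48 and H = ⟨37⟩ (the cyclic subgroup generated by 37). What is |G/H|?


|⟨37⟩| = n / gcd(37, 48) = 48 / 1 = 48
H is normal (ℤ_48 is abelian).
|G/H| = |G| / |H| = 48 / 48 = 1

|G/H| = 1


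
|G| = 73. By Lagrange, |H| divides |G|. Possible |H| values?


Lagrange's theorem: |H| divides |G|
|G| = 73
Divisors of 73: 1, 73

Possible subgroup orders: {1, 73}


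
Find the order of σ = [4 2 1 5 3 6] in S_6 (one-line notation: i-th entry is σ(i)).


Cycle decomposition: (1 4 5 3)
Cycle lengths: 4
Order = lcm(4) = 4

ord(σ) = 4


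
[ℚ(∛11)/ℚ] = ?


∛11 has minimal polynomial x³ - 11 (irreducible over ℚ since 11 is not a perfect cube)

[ℚ(∛11)/ℚ] = 3


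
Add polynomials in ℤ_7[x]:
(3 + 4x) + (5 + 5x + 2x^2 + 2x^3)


Add coefficients mod 7:
x^0: 3 + 5 = 1 (mod 7)
x^1: 4 + 5 = 2 (mod 7)
x^2: 0 + 2 = 2 (mod 7)
x^3: 0 + 2 = 2 (mod 7)
Result: 1 + 2x + 2x^2 + 2x^3

f + g = 1 + 2x + 2x^2 + 2x^3


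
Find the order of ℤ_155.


ℤ_n has n elements.

|ℤ_155| = 155


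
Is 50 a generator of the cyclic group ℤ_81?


g generates ℤ_n iff gcd(g, n) = 1
gcd(50, 81) = 1
Since gcd = 1, 50 is a generator.

Yes, 50 generates ℤ_81


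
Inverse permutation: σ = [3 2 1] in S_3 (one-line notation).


To find σ⁻¹, swap domain and range:
σ(1) = 3 → σ⁻¹(3) = 1
σ(2) = 2 → σ⁻¹(2) = 2
σ(3) = 1 → σ⁻¹(1) = 3

σ⁻¹ = [3 2 1]


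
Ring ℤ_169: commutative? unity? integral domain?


ℤ_169 is a commutative ring with unity 1; 169 = 13×13 is composite, so 13·13 ≡ 0 gives zero divisors (not an integral domain)
Commutative: Yes
Integral domain: No
Has unity: Yes

ℤ_169: Commutative=Yes, Unity=Yes


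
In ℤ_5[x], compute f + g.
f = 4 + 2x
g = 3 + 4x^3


Add coefficients mod 5:
x^0: 4 + 3 = 2 (mod 5)
x^1: 2 + 0 = 2 (mod 5)
x^2: 0 + 0 = 0 (mod 5)
x^3: 0 + 4 = 4 (mod 5)
Result: 2 + 2x + 4x^3

f + g = 2 + 2x + 4x^3


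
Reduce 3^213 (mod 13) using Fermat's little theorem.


Fermat's little theorem: if p is prime and gcd(a,p)=1, then a^(p-1) ≡ 1 (mod p)
p = 13 is prime, gcd(3,13) = 1
Reduce exponent: 213 mod 12 = 9
So 3^213 ≡ 3^9 (mod 13)
3^9 mod 13 = 1

3^213 ≡ 1 (mod 13)


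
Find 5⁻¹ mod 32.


Use the extended Euclidean algorithm to write 1 = 5·s + 32·t; then s mod 32 is the inverse.
Euclidean algorithm:
  5 = 0·32 + 5
  32 = 6·5 + 2
  5 = 2·2 + 1
  2 = 2·1 + 0
gcd(5,32) = 1
Back-substitution gives: 5·(13) + 32·(-2) = 1
So 5⁻¹ ≡ 13 ≡ 13 (mod 32)
Check: 5 × 13 = 65 ≡ 1 (mod 32) ✓

5⁻¹ ≡ 13 (mod 32)


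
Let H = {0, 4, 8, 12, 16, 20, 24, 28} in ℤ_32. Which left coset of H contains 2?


2 + H = {2 + h (mod 32) : h ∈ H}
2+0=2, 2+4=6, 2+8=10, 2+12=14, 2+16=18, 2+20=22, 2+24=26, 2+28=30

2 + H = {2, 6, 10, 14, 18, 22, 26, 30}


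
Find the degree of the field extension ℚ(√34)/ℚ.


√34 has minimal polynomial x² - 34 (irreducible over ℚ since 34 is squarefree)

[ℚ(√34)/ℚ] = 2


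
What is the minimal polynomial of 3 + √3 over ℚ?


Let α = 3 + √3. Then α - 3 = √3, so (α - 3)² = 3, giving α² - 6α + 6 = 0. Degree 2 and α ∉ ℚ, so this is the minimal polynomial.

Minimal polynomial: x² - 6x + 6


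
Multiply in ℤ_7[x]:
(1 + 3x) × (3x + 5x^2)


Expand and collect like terms; reduce coefficients mod 7:
x^0: 1·0 = 0 ≡ 0 (mod 7)
x^1: 1·3 + 3·0 = 3 ≡ 3 (mod 7)
x^2: 1·5 + 3·3 = 14 ≡ 0 (mod 7)
x^3: 3·5 = 15 ≡ 1 (mod 7)
Result: 3x + x^3

f · g = 3x + x^3


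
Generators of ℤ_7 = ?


g generates ℤ_n iff gcd(g,n) = 1
Checking each g ∈ {1,...,6}:
gcd(1,7) = 1
gcd(2,7) = 1
gcd(3,7) = 1
gcd(4,7) = 1
gcd(5,7) = 1
gcd(6,7) = 1
Generators: {1, 2, 3, 4, 5, 6}
Number of generators = φ(7) = 6

Generators of ℤ_7 = {1, 2, 3, 4, 5, 6}
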